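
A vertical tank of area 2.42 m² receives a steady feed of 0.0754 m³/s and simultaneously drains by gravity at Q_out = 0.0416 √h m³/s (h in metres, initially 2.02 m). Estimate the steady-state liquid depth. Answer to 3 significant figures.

Accumulation of liquid (constant cross-section A): A dh/dt = Q_in − 0.0416 √h. At steady state dh/dt = 0:
Q_in = 0.0416 √h_ss ⇒ √h_ss = 0.0754/0.0416 = 1.8125.
h_ss = 1.8125² = 3.2852 m. (Since h₀ = 2.02 m < h_ss, the level will rise toward this value.)

3.29 m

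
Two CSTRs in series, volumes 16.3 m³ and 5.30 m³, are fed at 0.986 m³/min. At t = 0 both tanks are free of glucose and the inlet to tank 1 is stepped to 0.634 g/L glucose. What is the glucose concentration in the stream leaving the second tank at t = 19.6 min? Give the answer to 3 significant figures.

Species balance on tank i: dCᵢ/dt = (Cᵢ₋₁ − Cᵢ)/τᵢ with τᵢ = Vᵢ/Q.
τ₁ = 16.3/0.986 = 16.531 min; τ₂ = 5.30/0.986 = 5.3753 min.
Tank 1: C₁ = C_in(1 − e^(−t/τ₁)). Tank 2 (τ₁ ≠ τ₂): C₂ = C_in[1 − (τ₁ e^(−t/τ₁) − τ₂ e^(−t/τ₂))/(τ₁ − τ₂)].
At t = 19.6: e^(−t/τ₁) = 0.30556, e^(−t/τ₂) = 0.026086.
C₂ = 0.634·[1 − (16.531·0.30556 − 5.3753·0.026086)/(11.156)] = 0.634·0.55979 = 0.35491 g/L.

0.355 g/L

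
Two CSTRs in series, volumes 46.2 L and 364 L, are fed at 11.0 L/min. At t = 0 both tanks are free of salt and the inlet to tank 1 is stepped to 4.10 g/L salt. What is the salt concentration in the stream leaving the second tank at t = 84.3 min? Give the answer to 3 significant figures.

Each tank obeys Vᵢ dCᵢ/dt = Q(Cᵢ₋₁ − Cᵢ), so τᵢ = Vᵢ/Q.
τ₁ = 46.2/11.0 = 4.2000 min; τ₂ = 364/11.0 = 33.091 min.
Tank 1: C₁ = C_in(1 − e^(−t/τ₁)). Tank 2 (τ₁ ≠ τ₂): C₂ = C_in[1 − (τ₁ e^(−t/τ₁) − τ₂ e^(−t/τ₂))/(τ₁ − τ₂)].
At t = 84.3: e^(−t/τ₁) = 1.9191e-09, e^(−t/τ₂) = 0.078275.
C₂ = 4.10·[1 − (4.2000·1.9191e-09 − 33.091·0.078275)/(-28.891)] = 4.10·0.91035 = 3.7324 g/L.

3.73 g/L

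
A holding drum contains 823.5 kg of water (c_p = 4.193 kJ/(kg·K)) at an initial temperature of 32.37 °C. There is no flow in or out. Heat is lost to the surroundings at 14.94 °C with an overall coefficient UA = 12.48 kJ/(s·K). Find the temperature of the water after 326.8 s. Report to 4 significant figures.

M c_p dT/dt = −UA(T − T_amb).
dT/dt = (T_ss − T)/τ with T_ss = T_amb = 14.9400 °C, τ = M c_p/UA = 823.5·4.193/12.48 = 276.678 s.
Solution: T(t) = T_ss + (T₀ − T_ss) e^(−t/τ).
T(326.8) = 14.9400 + (17.4300)·0.306923 = 20.2897 °C.

20.29 °C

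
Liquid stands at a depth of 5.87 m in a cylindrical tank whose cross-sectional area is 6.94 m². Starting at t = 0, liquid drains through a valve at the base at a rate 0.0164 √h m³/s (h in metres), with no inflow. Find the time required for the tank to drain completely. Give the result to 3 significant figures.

2050 s

Accumulation of liquid (constant cross-section A): A dh/dt = −0.0164 √h.
This is separable: 2 d(√h)/dt = −0.0164/A, so √h = √h₀ − (0.0164/(2A)) t.
Tank is empty when √h = 0: t_empty = 2A√h₀/0.0164.
t_empty = 2·6.94·√5.87/0.0164 = 13.880·2.4228/0.0164 = 2050.5 s.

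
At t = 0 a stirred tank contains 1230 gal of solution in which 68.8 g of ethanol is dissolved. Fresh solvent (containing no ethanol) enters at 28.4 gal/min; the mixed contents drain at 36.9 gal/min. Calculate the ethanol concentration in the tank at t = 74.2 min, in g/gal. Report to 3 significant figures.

Let m(t) be the amount of ethanol. Volume: V(t) = V₀ + (Q_in − Q_out) t = 1230 − 8.5000 t; V(74.2) = 599.30 gal.
No ethanol enters, so dm/dt = −Q_out · (m/V).
dm/m = −Q_out dt/(V₀ − 8.5000 t); integrating gives ln(m/m₀) = −(Q_out/(Q_in−Q_out)) ln(V/V₀).
m = m₀ (V₀/V)^(Q_out/(Q_in−Q_out)) = 68.8 × (1230/599.30)^(-4.3412) = 3.0340 g.
C = m/V = 3.0340/599.30 = 0.0050625 g/gal.

0.00506 g/gal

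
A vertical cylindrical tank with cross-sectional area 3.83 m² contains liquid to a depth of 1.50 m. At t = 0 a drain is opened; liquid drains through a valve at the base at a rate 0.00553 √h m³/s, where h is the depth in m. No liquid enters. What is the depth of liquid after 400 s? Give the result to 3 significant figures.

0.876 m

Volume balance on the tank: A dh/dt = −0.00553 √h.
∫ h^(−1/2) dh = −(0.00553/A) ∫ dt, giving 2√h = 2√h₀ − (0.00553/A) t.
√h = √1.50 − 0.00553·400/(2·3.83) = 1.2247 − 0.28877 = 0.93597.
h = 0.93597² = 0.87604 m.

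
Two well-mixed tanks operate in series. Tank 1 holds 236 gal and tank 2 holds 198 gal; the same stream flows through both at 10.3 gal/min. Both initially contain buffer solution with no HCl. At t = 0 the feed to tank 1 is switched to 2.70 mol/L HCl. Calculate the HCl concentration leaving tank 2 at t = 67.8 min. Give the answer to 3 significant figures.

2.24 mol/L

Each tank obeys Vᵢ dCᵢ/dt = Q(Cᵢ₋₁ − Cᵢ), so τᵢ = Vᵢ/Q.
τ₁ = 236/10.3 = 22.913 min; τ₂ = 198/10.3 = 19.223 min.
Tank 1: C₁ = C_in(1 − e^(−t/τ₁)). Tank 2 (τ₁ ≠ τ₂): C₂ = C_in[1 − (τ₁ e^(−t/τ₁) − τ₂ e^(−t/τ₂))/(τ₁ − τ₂)].
At t = 67.8: e^(−t/τ₁) = 0.051867, e^(−t/τ₂) = 0.029394.
C₂ = 2.70·[1 − (22.913·0.051867 − 19.223·0.029394)/(3.6893)] = 2.70·0.83103 = 2.2438 mol/L.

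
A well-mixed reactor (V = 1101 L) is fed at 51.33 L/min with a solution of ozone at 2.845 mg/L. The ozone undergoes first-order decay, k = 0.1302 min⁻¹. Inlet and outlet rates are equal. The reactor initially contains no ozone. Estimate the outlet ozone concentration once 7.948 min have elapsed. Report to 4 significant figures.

0.5661 mg/L

Accumulation = in − out − consumed: V dC/dt = Q C_in − Q C − k V C.
dC/dt = (Q/V) C_in − (Q/V + k) C; effective rate a = Q/V + k = 0.0466213 + 0.1302 = 0.176821 min⁻¹.
C_ss = Q C_in/(Q + kV) = 0.750122 mg/L; C(t) = C_ss + (C₀ − C_ss) e^(−a t).
C(7.948) = 0.750122 + (-0.750122)·e^(−0.176821·7.948) = 0.750122 + (-0.750122)·0.245275 = 0.566136 mg/L.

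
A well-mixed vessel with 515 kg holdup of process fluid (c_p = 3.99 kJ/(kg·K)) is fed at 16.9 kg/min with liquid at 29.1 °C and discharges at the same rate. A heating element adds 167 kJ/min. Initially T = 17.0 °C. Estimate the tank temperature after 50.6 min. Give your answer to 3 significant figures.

M c_p dT/dt = ṁ c_p (T_in − T) + Q̇.
τ = M/ṁ = 30.473 min; T_ss = T_in + Q̇/(ṁ c_p) = 29.1 + 167/(16.9·3.99) = 31.577 °C.
Solution: T(t) = T_ss + (T₀ − T_ss) e^(−t/τ).
T(50.6) = 31.577 + (-14.577)·e^(−50.6/30.473) = 31.577 + (-14.577)·0.19005 = 28.806 °C.

28.8 °C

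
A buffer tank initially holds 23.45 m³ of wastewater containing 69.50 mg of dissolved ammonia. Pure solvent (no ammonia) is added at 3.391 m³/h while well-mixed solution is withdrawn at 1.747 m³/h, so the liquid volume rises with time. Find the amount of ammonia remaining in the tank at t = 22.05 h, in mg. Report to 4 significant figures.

Let m(t) be the amount of ammonia. Volume: V(t) = V₀ + (Q_in − Q_out) t = 23.45 + 1.64400 t; V(22.05) = 59.7002 m³.
Solute balance: dm/dt = 0 − Q_out C = −Q_out m/V(t).
Separate: dm/m = −Q_out dt/V(t) ⇒ ln(m/m₀) = −(Q_out/(Q_in−Q_out)) ln(V/V₀).
m = m₀ (V₀/V)^(Q_out/(Q_in−Q_out)) = 69.50 × (23.45/59.7002)^(1.06265) = 25.7469 mg.

25.75 mg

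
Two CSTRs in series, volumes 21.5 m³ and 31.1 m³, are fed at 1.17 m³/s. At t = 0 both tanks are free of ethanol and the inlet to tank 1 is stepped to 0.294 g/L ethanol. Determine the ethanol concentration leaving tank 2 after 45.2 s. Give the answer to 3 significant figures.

Time constants: τᵢ = Vᵢ/Q for each well-mixed tank.
τ₁ = 21.5/1.17 = 18.376 s; τ₂ = 31.1/1.17 = 26.581 s.
Tank 1: C₁ = C_in(1 − e^(−t/τ₁)). Tank 2 (τ₁ ≠ τ₂): C₂ = C_in[1 − (τ₁ e^(−t/τ₁) − τ₂ e^(−t/τ₂))/(τ₁ − τ₂)].
At t = 45.2: e^(−t/τ₁) = 0.085459, e^(−t/τ₂) = 0.18260.
C₂ = 0.294·[1 − (18.376·0.085459 − 26.581·0.18260)/(-8.2051)] = 0.294·0.59984 = 0.17635 g/L.

0.176 g/L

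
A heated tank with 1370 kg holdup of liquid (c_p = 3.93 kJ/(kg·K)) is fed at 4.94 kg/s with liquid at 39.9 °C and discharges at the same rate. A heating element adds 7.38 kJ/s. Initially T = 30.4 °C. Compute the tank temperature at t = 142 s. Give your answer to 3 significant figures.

34.4 °C

Heat balance on the well-mixed liquid: M c_p dT/dt = ṁ c_p (T_in − T) + 7.38.
Rearrange: dT/dt = (T_ss − T)/τ with τ = M/ṁ = 277.33 s and T_ss = T_in + Q̇/(ṁ c_p) = 40.280 °C.
Integrating: T(t) = T_ss + (T₀ − T_ss) e^(−t/τ).
T(142) = 40.280 + (-9.8801)·e^(−142/277.33) = 40.280 + (-9.8801)·0.59928 = 34.359 °C.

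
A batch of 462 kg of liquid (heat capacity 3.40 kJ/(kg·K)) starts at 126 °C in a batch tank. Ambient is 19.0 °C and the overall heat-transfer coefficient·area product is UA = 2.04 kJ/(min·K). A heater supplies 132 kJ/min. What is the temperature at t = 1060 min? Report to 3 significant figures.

94.4 °C

M c_p dT/dt = −UA(T − T_amb) + Q̇.
dT/dt = (T_ss − T)/τ with T_ss = T_amb + Q̇/UA = 19.0 + 132/2.04 = 83.706 °C, τ = M c_p/UA = 462·3.40/2.04 = 770.00 min.
T approaches T_ss exponentially: T(t) = T_ss + (T₀ − T_ss) e^(−t/τ).
T(1060) = 83.706 + (42.294)·0.25243 = 94.382 °C.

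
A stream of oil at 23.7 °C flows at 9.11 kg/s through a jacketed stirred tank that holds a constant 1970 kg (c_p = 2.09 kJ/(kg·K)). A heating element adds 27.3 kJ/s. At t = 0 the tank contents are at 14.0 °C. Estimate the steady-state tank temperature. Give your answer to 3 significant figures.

25.1 °C

First-law balance (no shaft work): M c_p dT/dt = ṁ c_p (T_in − T) + 27.3.
At steady state dT/dt = 0 ⇒ T_ss = T_in + Q̇/(ṁ c_p) = 23.7 + 27.3/(9.11·2.09) = 25.134 °C.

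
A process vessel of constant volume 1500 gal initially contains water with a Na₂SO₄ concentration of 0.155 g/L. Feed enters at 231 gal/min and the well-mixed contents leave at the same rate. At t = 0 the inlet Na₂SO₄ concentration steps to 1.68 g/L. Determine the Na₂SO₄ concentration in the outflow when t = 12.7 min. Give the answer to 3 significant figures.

1.46 g/L

Unsteady species balance (constant V, well mixed): V dC/dt = Q(C_in − C).
Rewrite as dC/dt + C/τ = C_in/τ, τ = V/Q = 6.4935 min.
Integrating: C(t) = C_in + (C₀ − C_in) e^(−t/τ).
C(12.7) = 1.68 + (0.155 − 1.68)·e^(−12.7/6.4935) = 1.68 + (-1.5250)·0.14145 = 1.4643 g/L.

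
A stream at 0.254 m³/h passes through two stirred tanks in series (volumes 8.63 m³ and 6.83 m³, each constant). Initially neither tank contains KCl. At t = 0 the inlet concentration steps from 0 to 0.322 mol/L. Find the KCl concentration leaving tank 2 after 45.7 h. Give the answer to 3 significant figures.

0.143 mol/L

Species balance on tank i: dCᵢ/dt = (Cᵢ₋₁ − Cᵢ)/τᵢ with τᵢ = Vᵢ/Q.
τ₁ = 8.63/0.254 = 33.976 h; τ₂ = 6.83/0.254 = 26.890 h.
Solving the cascade with C₁(0)=C₂(0)=0 gives C₂(t) = C_in[1 − (τ₁ e^(−t/τ₁) − τ₂ e^(−t/τ₂))/(τ₁ − τ₂)].
At t = 45.7: e^(−t/τ₁) = 0.26053, e^(−t/τ₂) = 0.18277.
C₂ = 0.322·[1 − (33.976·0.26053 − 26.890·0.18277)/(7.0866)] = 0.322·0.44443 = 0.14311 mol/L.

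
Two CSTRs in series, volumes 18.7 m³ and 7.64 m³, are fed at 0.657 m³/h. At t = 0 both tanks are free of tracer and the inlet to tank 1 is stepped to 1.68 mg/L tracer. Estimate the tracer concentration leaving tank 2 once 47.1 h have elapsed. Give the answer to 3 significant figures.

Species balance on tank i: dCᵢ/dt = (Cᵢ₋₁ − Cᵢ)/τᵢ with τᵢ = Vᵢ/Q.
τ₁ = 18.7/0.657 = 28.463 h; τ₂ = 7.64/0.657 = 11.629 h.
Solving the cascade with C₁(0)=C₂(0)=0 gives C₂(t) = C_in[1 − (τ₁ e^(−t/τ₁) − τ₂ e^(−t/τ₂))/(τ₁ − τ₂)].
At t = 47.1: e^(−t/τ₁) = 0.19113, e^(−t/τ₂) = 0.017416.
C₂ = 1.68·[1 − (28.463·0.19113 − 11.629·0.017416)/(16.834)] = 1.68·0.68887 = 1.1573 mg/L.

1.16 mg/L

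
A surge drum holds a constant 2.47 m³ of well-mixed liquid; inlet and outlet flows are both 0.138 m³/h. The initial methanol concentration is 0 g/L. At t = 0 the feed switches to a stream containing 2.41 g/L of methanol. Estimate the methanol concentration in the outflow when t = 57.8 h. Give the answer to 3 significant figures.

2.31 g/L

Accumulation = in − out for the solute gives V dC/dt = Q(C_in − C).
Time constant τ = V/Q = 2.47/0.138 = 17.899 h.
C approaches C_in exponentially: C(t) = C_in + (C₀ − C_in) e^(−t/τ).
C(57.8) = 2.41 + (0 − 2.41)·e^(−57.8/17.899) = 2.41 + (-2.4100)·0.039585 = 2.3146 g/L.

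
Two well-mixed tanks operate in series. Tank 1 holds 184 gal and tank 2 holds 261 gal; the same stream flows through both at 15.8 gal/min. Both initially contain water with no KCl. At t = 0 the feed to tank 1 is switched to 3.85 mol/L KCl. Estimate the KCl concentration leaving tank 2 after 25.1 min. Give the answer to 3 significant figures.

Time constants: τᵢ = Vᵢ/Q for each well-mixed tank.
τ₁ = 184/15.8 = 11.646 min; τ₂ = 261/15.8 = 16.519 min.
Solving the cascade with C₁(0)=C₂(0)=0 gives C₂(t) = C_in[1 − (τ₁ e^(−t/τ₁) − τ₂ e^(−t/τ₂))/(τ₁ − τ₂)].
At t = 25.1: e^(−t/τ₁) = 0.11587, e^(−t/τ₂) = 0.21883.
C₂ = 3.85·[1 − (11.646·0.11587 − 16.519·0.21883)/(-4.8734)] = 3.85·0.53513 = 2.0602 mol/L.

2.06 mol/L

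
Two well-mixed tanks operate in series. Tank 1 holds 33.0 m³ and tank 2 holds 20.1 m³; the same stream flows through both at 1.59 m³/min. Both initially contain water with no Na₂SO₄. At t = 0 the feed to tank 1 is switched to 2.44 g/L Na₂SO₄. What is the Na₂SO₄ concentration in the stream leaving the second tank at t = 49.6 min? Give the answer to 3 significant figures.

1.94 g/L

Species balance on tank i: dCᵢ/dt = (Cᵢ₋₁ − Cᵢ)/τᵢ with τᵢ = Vᵢ/Q.
τ₁ = 33.0/1.59 = 20.755 min; τ₂ = 20.1/1.59 = 12.642 min.
Tank 1: C₁ = C_in(1 − e^(−t/τ₁)). Tank 2 (τ₁ ≠ τ₂): C₂ = C_in[1 − (τ₁ e^(−t/τ₁) − τ₂ e^(−t/τ₂))/(τ₁ − τ₂)].
At t = 49.6: e^(−t/τ₁) = 0.091646, e^(−t/τ₂) = 0.019770.
C₂ = 2.44·[1 − (20.755·0.091646 − 12.642·0.019770)/(8.1132)] = 2.44·0.79636 = 1.9431 g/L.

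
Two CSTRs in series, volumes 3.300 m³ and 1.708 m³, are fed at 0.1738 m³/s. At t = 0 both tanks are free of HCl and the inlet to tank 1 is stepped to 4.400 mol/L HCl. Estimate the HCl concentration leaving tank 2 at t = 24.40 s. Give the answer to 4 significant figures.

2.271 mol/L

Each tank obeys Vᵢ dCᵢ/dt = Q(Cᵢ₋₁ − Cᵢ), so τᵢ = Vᵢ/Q.
τ₁ = 3.300/0.1738 = 18.9873 s; τ₂ = 1.708/0.1738 = 9.82739 s.
Solving the cascade with C₁(0)=C₂(0)=0 gives C₂(t) = C_in[1 − (τ₁ e^(−t/τ₁) − τ₂ e^(−t/τ₂))/(τ₁ − τ₂)].
At t = 24.40: e^(−t/τ₁) = 0.276632, e^(−t/τ₂) = 0.0835043.
C₂ = 4.400·[1 − (18.9873·0.276632 − 9.82739·0.0835043)/(9.15995)] = 4.400·0.516168 = 2.27114 mol/L.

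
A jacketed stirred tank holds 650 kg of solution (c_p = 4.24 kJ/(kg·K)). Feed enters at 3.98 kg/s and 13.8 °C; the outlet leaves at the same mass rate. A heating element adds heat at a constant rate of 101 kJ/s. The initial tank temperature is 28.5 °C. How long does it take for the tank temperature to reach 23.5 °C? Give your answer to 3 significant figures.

Unsteady energy balance on the tank contents: M c_p dT/dt = ṁ c_p (T_in − T) + 101.
τ = M/ṁ = 163.32 s; T_ss = T_in + Q̇/(ṁ c_p) = 19.785 °C.
T(t) = T_ss + (T₀ − T_ss) e^(−t/τ). Set T = 23.5:
e^(−t/τ) = (23.5 − 19.785)/(28.5 − 19.785) = 0.42627
t = −163.32 · ln(0.42627) = 139.26 s.

139 s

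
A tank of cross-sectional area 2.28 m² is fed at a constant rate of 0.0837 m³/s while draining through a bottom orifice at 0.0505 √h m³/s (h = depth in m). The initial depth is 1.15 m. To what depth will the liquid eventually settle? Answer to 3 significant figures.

2.75 m

Level balance: A dh/dt = 0.0837 − 0.0505 √h. Setting dh/dt = 0:
Q_in = 0.0505 √h_ss ⇒ √h_ss = 0.0837/0.0505 = 1.6574.
h_ss = 1.6574² = 2.7471 m. (Since h₀ = 1.15 m < h_ss, the level will rise toward this value.)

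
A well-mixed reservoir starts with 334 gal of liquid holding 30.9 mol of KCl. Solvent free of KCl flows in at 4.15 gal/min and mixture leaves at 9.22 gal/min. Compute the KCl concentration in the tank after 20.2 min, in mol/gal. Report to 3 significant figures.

Total volume: dV/dt = Q_in − Q_out = -5.0700 gal/min, so V(t) = 334 − 5.0700 t and V(20.2) = 231.59 gal.
No KCl enters, so dm/dt = −Q_out · (m/V).
Separate: dm/m = −Q_out dt/V(t) ⇒ ln(m/m₀) = −(Q_out/(Q_in−Q_out)) ln(V/V₀).
m = m₀ (V₀/V)^(Q_out/(Q_in−Q_out)) = 30.9 × (334/231.59)^(-1.8185) = 15.876 mol.
C = m/V = 15.876/231.59 = 0.068555 mol/gal.

0.0686 mol/gal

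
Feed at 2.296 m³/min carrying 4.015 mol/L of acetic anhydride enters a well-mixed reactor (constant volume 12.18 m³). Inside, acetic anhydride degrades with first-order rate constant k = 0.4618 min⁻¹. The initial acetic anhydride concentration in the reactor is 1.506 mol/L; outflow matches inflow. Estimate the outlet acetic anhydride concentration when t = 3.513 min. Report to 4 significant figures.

1.199 mol/L

Species balance: V dC/dt = Q C_in − Q C − k V C.
This is linear with rate a = Q/V + k = 0.650306 min⁻¹.
C_ss = Q C_in/(Q + kV) = 1.16384 mol/L; C(t) = C_ss + (C₀ − C_ss) e^(−a t).
C(3.513) = 1.16384 + (0.342162)·e^(−0.650306·3.513) = 1.16384 + (0.342162)·0.101823 = 1.19868 mol/L.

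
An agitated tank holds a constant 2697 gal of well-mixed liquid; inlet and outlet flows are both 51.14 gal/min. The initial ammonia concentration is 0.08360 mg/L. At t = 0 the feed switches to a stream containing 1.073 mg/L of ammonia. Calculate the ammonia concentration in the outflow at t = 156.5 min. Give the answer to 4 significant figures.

1.022 mg/L

Transient balance on the dissolved component: V dC/dt = Q(C_in − C).
Rewrite as dC/dt + C/τ = C_in/τ, τ = V/Q = 52.7376 min.
Integrating: C(t) = C_in + (C₀ − C_in) e^(−t/τ).
C(156.5) = 1.073 + (0.08360 − 1.073)·e^(−156.5/52.7376) = 1.073 + (-0.989400)·0.0514305 = 1.02211 mg/L.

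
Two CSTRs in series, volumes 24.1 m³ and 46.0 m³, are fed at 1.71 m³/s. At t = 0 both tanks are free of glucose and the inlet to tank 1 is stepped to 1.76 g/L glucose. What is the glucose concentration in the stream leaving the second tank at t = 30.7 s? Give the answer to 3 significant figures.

0.798 g/L

Species balance on tank i: dCᵢ/dt = (Cᵢ₋₁ − Cᵢ)/τᵢ with τᵢ = Vᵢ/Q.
τ₁ = 24.1/1.71 = 14.094 s; τ₂ = 46.0/1.71 = 26.901 s.
Solving the cascade with C₁(0)=C₂(0)=0 gives C₂(t) = C_in[1 − (τ₁ e^(−t/τ₁) − τ₂ e^(−t/τ₂))/(τ₁ − τ₂)].
At t = 30.7: e^(−t/τ₁) = 0.11323, e^(−t/τ₂) = 0.31942.
C₂ = 1.76·[1 − (14.094·0.11323 − 26.901·0.31942)/(-12.807)] = 1.76·0.45368 = 0.79847 g/L.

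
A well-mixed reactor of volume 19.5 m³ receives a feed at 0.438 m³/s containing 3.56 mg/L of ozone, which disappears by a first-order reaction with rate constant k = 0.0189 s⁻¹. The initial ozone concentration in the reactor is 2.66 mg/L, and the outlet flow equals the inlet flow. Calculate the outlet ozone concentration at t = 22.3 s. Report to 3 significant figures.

2.22 mg/L

Species balance: V dC/dt = Q C_in − Q C − k V C.
This is linear with rate a = Q/V + k = 0.041362 s⁻¹.
C_ss = Q C_in/(Q + kV) = 1.9333 mg/L; C(t) = C_ss + (C₀ − C_ss) e^(−a t).
C(22.3) = 1.9333 + (0.72673)·e^(−0.041362·22.3) = 1.9333 + (0.72673)·0.39758 = 2.2222 mg/L.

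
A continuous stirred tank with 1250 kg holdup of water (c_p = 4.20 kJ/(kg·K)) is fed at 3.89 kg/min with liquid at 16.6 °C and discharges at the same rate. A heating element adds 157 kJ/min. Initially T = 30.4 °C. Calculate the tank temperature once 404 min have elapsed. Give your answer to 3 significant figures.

Heat balance on the well-mixed liquid: M c_p dT/dt = ṁ c_p (T_in − T) + 157.
Rearrange: dT/dt = (T_ss − T)/τ with τ = M/ṁ = 321.34 min and T_ss = T_in + Q̇/(ṁ c_p) = 26.209 °C.
Integrating: T(t) = T_ss + (T₀ − T_ss) e^(−t/τ).
T(404) = 26.209 + (4.1905)·e^(−404/321.34) = 26.209 + (4.1905)·0.28444 = 27.401 °C.

27.4 °C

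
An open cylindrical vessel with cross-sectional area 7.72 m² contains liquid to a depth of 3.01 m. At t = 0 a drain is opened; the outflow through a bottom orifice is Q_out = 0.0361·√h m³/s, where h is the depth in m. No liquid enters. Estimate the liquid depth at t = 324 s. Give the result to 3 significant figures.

0.955 m

A dh/dt = −Q_out = −0.0361 √h.
∫ h^(−1/2) dh = −(0.0361/A) ∫ dt, giving 2√h = 2√h₀ − (0.0361/A) t.
√h = √3.01 − 0.0361·324/(2·7.72) = 1.7349 − 0.75754 = 0.97740.
h = 0.97740² = 0.95530 m.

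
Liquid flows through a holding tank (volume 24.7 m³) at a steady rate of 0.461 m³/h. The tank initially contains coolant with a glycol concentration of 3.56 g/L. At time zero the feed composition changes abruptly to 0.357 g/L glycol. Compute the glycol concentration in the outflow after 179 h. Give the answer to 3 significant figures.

0.470 g/L

Mass balance on the solute (V constant): V dC/dt = Q(C_in − C).
Rewrite as dC/dt + C/τ = C_in/τ, τ = V/Q = 53.579 h.
Solution: C(t) = C_in + (C₀ − C_in) e^(−t/τ).
C(179) = 0.357 + (3.56 − 0.357)·e^(−179/53.579) = 0.357 + (3.2030)·0.035407 = 0.47041 g/L.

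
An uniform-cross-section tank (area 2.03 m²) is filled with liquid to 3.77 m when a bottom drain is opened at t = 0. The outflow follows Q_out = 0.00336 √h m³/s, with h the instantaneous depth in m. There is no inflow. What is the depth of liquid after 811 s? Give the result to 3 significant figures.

With no inflow, A dh/dt = −0.00336 √h.
∫ h^(−1/2) dh = −(0.00336/A) ∫ dt, giving 2√h = 2√h₀ − (0.00336/A) t.
√h = √3.77 − 0.00336·811/(2·2.03) = 1.9416 − 0.67117 = 1.2705.
h = 1.2705² = 1.6141 m.

1.61 m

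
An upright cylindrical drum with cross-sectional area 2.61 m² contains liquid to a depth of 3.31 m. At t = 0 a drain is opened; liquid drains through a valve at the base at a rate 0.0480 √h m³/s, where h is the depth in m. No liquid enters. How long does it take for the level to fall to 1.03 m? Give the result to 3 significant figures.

A dh/dt = −Q_out = −0.0480 √h.
This is separable: 2 d(√h)/dt = −0.0480/A, so √h = √h₀ − (0.0480/(2A)) t.
t = 2A(√h₀ − √h)/0.0480 = 2·2.61·(√3.31 − √1.03)/0.0480
  = 5.2200 × (1.8193 − 1.0149) / 0.0480 = 87.484 s.

87.5 s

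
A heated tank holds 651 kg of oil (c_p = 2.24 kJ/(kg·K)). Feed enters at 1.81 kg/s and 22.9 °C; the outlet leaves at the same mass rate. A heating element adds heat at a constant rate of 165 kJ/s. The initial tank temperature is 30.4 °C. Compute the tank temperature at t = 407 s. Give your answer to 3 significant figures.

52.9 °C

M c_p dT/dt = ṁ c_p (T_in − T) + Q̇.
Rearrange: dT/dt = (T_ss − T)/τ with τ = M/ṁ = 359.67 s and T_ss = T_in + Q̇/(ṁ c_p) = 63.597 °C.
Solution: T(t) = T_ss + (T₀ − T_ss) e^(−t/τ).
T(407) = 63.597 + (-33.197)·e^(−407/359.67) = 63.597 + (-33.197)·0.32252 = 52.890 °C.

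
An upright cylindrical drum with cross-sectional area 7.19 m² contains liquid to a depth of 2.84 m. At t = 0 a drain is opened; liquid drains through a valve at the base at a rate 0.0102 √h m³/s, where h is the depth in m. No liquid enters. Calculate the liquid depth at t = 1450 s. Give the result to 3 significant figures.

0.431 m

Accumulation of liquid (constant cross-section A): A dh/dt = −0.0102 √h.
This is separable: 2 d(√h)/dt = −0.0102/A, so √h = √h₀ − (0.0102/(2A)) t.
√h = √2.84 − 0.0102·1450/(2·7.19) = 1.6852 − 1.0285 = 0.65672.
h = 0.65672² = 0.43128 m.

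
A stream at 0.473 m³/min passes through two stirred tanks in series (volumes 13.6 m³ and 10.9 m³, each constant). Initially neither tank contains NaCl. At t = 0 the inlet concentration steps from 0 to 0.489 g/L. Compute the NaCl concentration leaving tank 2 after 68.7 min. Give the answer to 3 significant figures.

0.363 g/L

Species balance on tank i: dCᵢ/dt = (Cᵢ₋₁ − Cᵢ)/τᵢ with τᵢ = Vᵢ/Q.
τ₁ = 13.6/0.473 = 28.753 min; τ₂ = 10.9/0.473 = 23.044 min.
Solving the cascade with C₁(0)=C₂(0)=0 gives C₂(t) = C_in[1 − (τ₁ e^(−t/τ₁) − τ₂ e^(−t/τ₂))/(τ₁ − τ₂)].
At t = 68.7: e^(−t/τ₁) = 0.091690, e^(−t/τ₂) = 0.050732.
C₂ = 0.489·[1 − (28.753·0.091690 − 23.044·0.050732)/(5.7082)] = 0.489·0.74296 = 0.36331 g/L.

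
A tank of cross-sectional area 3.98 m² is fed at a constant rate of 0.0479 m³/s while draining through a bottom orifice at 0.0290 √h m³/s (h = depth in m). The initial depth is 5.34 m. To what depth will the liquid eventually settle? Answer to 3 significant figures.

2.73 m

A dh/dt = Q_in − 0.0290 √h. Steady state requires inflow = outflow:
Q_in = 0.0290 √h_ss ⇒ √h_ss = 0.0479/0.0290 = 1.6517.
h_ss = 1.6517² = 2.7282 m. (Since h₀ = 5.34 m > h_ss, the level will fall toward this value.)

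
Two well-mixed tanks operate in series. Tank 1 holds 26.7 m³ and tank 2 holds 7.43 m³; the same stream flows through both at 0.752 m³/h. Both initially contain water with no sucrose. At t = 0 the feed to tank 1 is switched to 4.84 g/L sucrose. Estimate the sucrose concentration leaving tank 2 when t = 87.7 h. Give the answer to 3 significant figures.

4.27 g/L

Species balance on tank i: dCᵢ/dt = (Cᵢ₋₁ − Cᵢ)/τᵢ with τᵢ = Vᵢ/Q.
τ₁ = 26.7/0.752 = 35.505 h; τ₂ = 7.43/0.752 = 9.8803 h.
Tank 1: C₁ = C_in(1 − e^(−t/τ₁)). Tank 2 (τ₁ ≠ τ₂): C₂ = C_in[1 − (τ₁ e^(−t/τ₁) − τ₂ e^(−t/τ₂))/(τ₁ − τ₂)].
At t = 87.7: e^(−t/τ₁) = 0.084580, e^(−t/τ₂) = 0.00013967.
C₂ = 4.84·[1 − (35.505·0.084580 − 9.8803·0.00013967)/(25.625)] = 4.84·0.88286 = 4.2730 g/L.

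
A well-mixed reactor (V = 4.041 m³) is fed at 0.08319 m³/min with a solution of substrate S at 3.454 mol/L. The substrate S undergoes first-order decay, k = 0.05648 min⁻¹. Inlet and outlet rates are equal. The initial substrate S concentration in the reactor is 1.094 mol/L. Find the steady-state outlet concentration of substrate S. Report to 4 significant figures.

Species balance: V dC/dt = Q C_in − Q C − k V C.
At steady state: 0 = Q C_in − (Q + kV) C_ss, so C_ss = Q C_in/(Q + kV).
C_ss = 0.08319·3.454/(0.08319 + 0.05648·4.041) = 0.287338/0.311426 = 0.922654 mol/L.

0.9227 mol/L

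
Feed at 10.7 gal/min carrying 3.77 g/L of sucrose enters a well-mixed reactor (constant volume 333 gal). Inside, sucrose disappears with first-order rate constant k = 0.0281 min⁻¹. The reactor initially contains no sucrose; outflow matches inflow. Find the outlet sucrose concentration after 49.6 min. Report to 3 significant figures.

1.91 g/L

Accumulation = in − out − consumed: V dC/dt = Q C_in − Q C − k V C.
This is linear with rate a = Q/V + k = 0.060232 min⁻¹.
C_ss = Q C_in/(Q + kV) = 2.0112 g/L; C(t) = C_ss + (C₀ − C_ss) e^(−a t).
C(49.6) = 2.0112 + (-2.0112)·e^(−0.060232·49.6) = 2.0112 + (-2.0112)·0.050413 = 1.9098 g/L.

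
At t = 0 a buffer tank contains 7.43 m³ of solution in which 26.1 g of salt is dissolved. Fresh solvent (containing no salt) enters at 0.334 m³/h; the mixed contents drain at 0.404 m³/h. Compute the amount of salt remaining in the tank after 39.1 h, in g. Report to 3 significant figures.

1.84 g

Let m(t) be the amount of salt. Volume: V(t) = V₀ + (Q_in − Q_out) t = 7.43 − 0.070000 t; V(39.1) = 4.6930 m³.
Solute balance: dm/dt = 0 − Q_out C = −Q_out m/V(t).
Separate: dm/m = −Q_out dt/V(t) ⇒ ln(m/m₀) = −(Q_out/(Q_in−Q_out)) ln(V/V₀).
m = m₀ (V₀/V)^(Q_out/(Q_in−Q_out)) = 26.1 × (7.43/4.6930)^(-5.7714) = 1.8409 g.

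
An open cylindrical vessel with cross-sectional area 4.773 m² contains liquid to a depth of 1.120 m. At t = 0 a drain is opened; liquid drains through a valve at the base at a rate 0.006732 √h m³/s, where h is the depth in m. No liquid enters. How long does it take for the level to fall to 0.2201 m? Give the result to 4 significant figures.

With no inflow, A dh/dt = −0.006732 √h.
∫ h^(−1/2) dh = −(0.006732/A) ∫ dt, giving 2√h = 2√h₀ − (0.006732/A) t.
t = 2A(√h₀ − √h)/0.006732 = 2·4.773·(√1.120 − √0.2201)/0.006732
  = 9.54600 × (1.05830 − 0.469148) / 0.006732 = 835.420 s.

835.4 s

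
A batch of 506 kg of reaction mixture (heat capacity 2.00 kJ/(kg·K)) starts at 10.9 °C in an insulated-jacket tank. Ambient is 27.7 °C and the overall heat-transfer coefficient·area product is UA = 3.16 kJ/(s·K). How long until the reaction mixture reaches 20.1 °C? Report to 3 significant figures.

Heat balance on the well-mixed liquid: M c_p dT/dt = −UA(T − T_amb).
τ = M c_p/UA = 320.25 s; T_ss = T_amb = 27.700 °C.
T(t) = T_ss + (T₀ − T_ss)e^(−t/τ); set T = 20.1:
t = −τ ln[(T − T_ss)/(T₀ − T_ss)] = −320.25 · ln(0.45238) = 254.03 s.

254 s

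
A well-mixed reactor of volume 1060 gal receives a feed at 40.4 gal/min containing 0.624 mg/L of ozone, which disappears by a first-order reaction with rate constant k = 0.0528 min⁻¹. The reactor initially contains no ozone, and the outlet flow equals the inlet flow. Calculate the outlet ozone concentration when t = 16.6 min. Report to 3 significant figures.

Accumulation = in − out − consumed: V dC/dt = Q C_in − Q C − k V C.
This is linear with rate a = Q/V + k = 0.090913 min⁻¹.
C_ss = Q C_in/(Q + kV) = 0.26160 mg/L; C(t) = C_ss + (C₀ − C_ss) e^(−a t).
C(16.6) = 0.26160 + (-0.26160)·e^(−0.090913·16.6) = 0.26160 + (-0.26160)·0.22110 = 0.20376 mg/L.

0.204 mg/L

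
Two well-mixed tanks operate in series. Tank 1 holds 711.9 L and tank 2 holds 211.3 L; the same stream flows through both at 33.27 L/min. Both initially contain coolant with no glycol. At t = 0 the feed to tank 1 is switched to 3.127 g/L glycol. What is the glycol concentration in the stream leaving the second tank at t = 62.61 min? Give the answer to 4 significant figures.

Time constants: τᵢ = Vᵢ/Q for each well-mixed tank.
τ₁ = 711.9/33.27 = 21.3977 min; τ₂ = 211.3/33.27 = 6.35107 min.
Solving the cascade with C₁(0)=C₂(0)=0 gives C₂(t) = C_in[1 − (τ₁ e^(−t/τ₁) − τ₂ e^(−t/τ₂))/(τ₁ − τ₂)].
At t = 62.61: e^(−t/τ₁) = 0.0536099, e^(−t/τ₂) = 5.23172e-05.
C₂ = 3.127·[1 − (21.3977·0.0536099 − 6.35107·5.23172e-05)/(15.0466)] = 3.127·0.923784 = 2.88867 g/L.

2.889 g/L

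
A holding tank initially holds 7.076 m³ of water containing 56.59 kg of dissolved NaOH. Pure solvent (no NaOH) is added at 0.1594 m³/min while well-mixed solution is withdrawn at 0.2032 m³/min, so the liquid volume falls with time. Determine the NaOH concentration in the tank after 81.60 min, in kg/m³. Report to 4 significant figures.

Let m(t) be the amount of NaOH. Volume: V(t) = V₀ + (Q_in − Q_out) t = 7.076 − 0.0438000 t; V(81.60) = 3.50192 m³.
Solute balance: dm/dt = 0 − Q_out C = −Q_out m/V(t).
Separate: dm/m = −Q_out dt/V(t) ⇒ ln(m/m₀) = −(Q_out/(Q_in−Q_out)) ln(V/V₀).
m = m₀ (V₀/V)^(Q_out/(Q_in−Q_out)) = 56.59 × (7.076/3.50192)^(-4.63927) = 2.16535 kg.
C = m/V = 2.16535/3.50192 = 0.618332 kg/m³.

0.6183 kg/m³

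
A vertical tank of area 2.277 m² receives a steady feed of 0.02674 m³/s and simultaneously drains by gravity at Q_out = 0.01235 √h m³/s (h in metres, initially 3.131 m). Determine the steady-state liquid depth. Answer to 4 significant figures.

Level balance: A dh/dt = 0.02674 − 0.01235 √h. Setting dh/dt = 0:
Q_in = 0.01235 √h_ss ⇒ √h_ss = 0.02674/0.01235 = 2.16518.
h_ss = 2.16518² = 4.68801 m. (Since h₀ = 3.131 m < h_ss, the level will rise toward this value.)

4.688 m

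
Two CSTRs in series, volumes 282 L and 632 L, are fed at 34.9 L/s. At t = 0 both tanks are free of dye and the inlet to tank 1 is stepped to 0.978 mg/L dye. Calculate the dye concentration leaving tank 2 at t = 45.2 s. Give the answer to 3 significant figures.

Species balance on tank i: dCᵢ/dt = (Cᵢ₋₁ − Cᵢ)/τᵢ with τᵢ = Vᵢ/Q.
τ₁ = 282/34.9 = 8.0802 s; τ₂ = 632/34.9 = 18.109 s.
Solving the cascade with C₁(0)=C₂(0)=0 gives C₂(t) = C_in[1 − (τ₁ e^(−t/τ₁) − τ₂ e^(−t/τ₂))/(τ₁ − τ₂)].
At t = 45.2: e^(−t/τ₁) = 0.0037205, e^(−t/τ₂) = 0.082413.
C₂ = 0.978·[1 − (8.0802·0.0037205 − 18.109·0.082413)/(-10.029)] = 0.978·0.85418 = 0.83539 mg/L.

0.835 mg/L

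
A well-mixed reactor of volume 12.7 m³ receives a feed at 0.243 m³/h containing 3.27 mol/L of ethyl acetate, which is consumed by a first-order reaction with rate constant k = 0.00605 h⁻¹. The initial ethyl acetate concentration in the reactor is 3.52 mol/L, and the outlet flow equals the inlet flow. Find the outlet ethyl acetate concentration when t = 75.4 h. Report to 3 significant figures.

2.64 mol/L

V dC/dt = Q(C_in − C) − k V C.
dC/dt = (Q/V) C_in − (Q/V + k) C; effective rate a = Q/V + k = 0.019134 + 0.00605 = 0.025184 h⁻¹.
C_ss = Q C_in/(Q + kV) = 2.4844 mol/L; C(t) = C_ss + (C₀ − C_ss) e^(−a t).
C(75.4) = 2.4844 + (1.0356)·e^(−0.025184·75.4) = 2.4844 + (1.0356)·0.14974 = 2.6395 mol/L.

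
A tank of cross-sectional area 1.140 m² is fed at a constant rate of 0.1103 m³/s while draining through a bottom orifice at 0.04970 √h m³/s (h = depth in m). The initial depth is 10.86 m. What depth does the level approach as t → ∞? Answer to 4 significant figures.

4.925 m

A dh/dt = Q_in − 0.04970 √h. Steady state requires inflow = outflow:
Q_in = 0.04970 √h_ss ⇒ √h_ss = 0.1103/0.04970 = 2.21932.
h_ss = 2.21932² = 4.92536 m. (Since h₀ = 10.86 m > h_ss, the level will fall toward this value.)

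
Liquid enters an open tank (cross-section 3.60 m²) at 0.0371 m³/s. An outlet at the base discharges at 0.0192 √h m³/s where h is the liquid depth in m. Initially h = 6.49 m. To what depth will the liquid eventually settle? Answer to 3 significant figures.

3.73 m

Accumulation of liquid (constant cross-section A): A dh/dt = Q_in − 0.0192 √h. At steady state dh/dt = 0:
Q_in = 0.0192 √h_ss ⇒ √h_ss = 0.0371/0.0192 = 1.9323.
h_ss = 1.9323² = 3.7338 m. (Since h₀ = 6.49 m > h_ss, the level will fall toward this value.)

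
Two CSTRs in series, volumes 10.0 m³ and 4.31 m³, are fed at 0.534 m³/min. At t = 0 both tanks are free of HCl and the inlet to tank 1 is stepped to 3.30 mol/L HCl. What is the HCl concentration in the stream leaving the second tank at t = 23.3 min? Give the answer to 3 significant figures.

Each tank obeys Vᵢ dCᵢ/dt = Q(Cᵢ₋₁ − Cᵢ), so τᵢ = Vᵢ/Q.
τ₁ = 10.0/0.534 = 18.727 min; τ₂ = 4.31/0.534 = 8.0712 min.
Tank 1: C₁ = C_in(1 − e^(−t/τ₁)). Tank 2 (τ₁ ≠ τ₂): C₂ = C_in[1 − (τ₁ e^(−t/τ₁) − τ₂ e^(−t/τ₂))/(τ₁ − τ₂)].
At t = 23.3: e^(−t/τ₁) = 0.28817, e^(−t/τ₂) = 0.055753.
C₂ = 3.30·[1 − (18.727·0.28817 − 8.0712·0.055753)/(10.655)] = 3.30·0.53579 = 1.7681 mol/L.

1.77 mol/L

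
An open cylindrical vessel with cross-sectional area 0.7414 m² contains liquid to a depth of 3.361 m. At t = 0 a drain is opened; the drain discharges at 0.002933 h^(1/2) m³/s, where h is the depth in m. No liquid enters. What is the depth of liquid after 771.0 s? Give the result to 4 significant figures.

0.09502 m

With no inflow, A dh/dt = −0.002933 √h.
This is separable: 2 d(√h)/dt = −0.002933/A, so √h = √h₀ − (0.002933/(2A)) t.
√h = √3.361 − 0.002933·771.0/(2·0.7414) = 1.83330 − 1.52505 = 0.308254.
h = 0.308254² = 0.0950204 m.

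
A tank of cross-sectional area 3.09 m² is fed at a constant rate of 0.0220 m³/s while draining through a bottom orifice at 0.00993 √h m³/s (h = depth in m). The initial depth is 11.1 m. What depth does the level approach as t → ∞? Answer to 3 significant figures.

4.91 m

Level balance: A dh/dt = 0.0220 − 0.00993 √h. Setting dh/dt = 0:
Q_in = 0.00993 √h_ss ⇒ √h_ss = 0.0220/0.00993 = 2.2155.
h_ss = 2.2155² = 4.9085 m. (Since h₀ = 11.1 m > h_ss, the level will fall toward this value.)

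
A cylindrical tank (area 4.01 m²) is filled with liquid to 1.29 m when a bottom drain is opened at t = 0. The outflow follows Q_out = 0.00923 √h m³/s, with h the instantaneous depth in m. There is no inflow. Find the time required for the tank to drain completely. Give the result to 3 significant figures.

Unsteady balance on liquid volume: A dh/dt = −0.00923 √h.
∫ h^(−1/2) dh = −(0.00923/A) ∫ dt, giving 2√h = 2√h₀ − (0.00923/A) t.
Tank is empty when √h = 0: t_empty = 2A√h₀/0.00923.
t_empty = 2·4.01·√1.29/0.00923 = 8.0200·1.1358/0.00923 = 986.89 s.

987 s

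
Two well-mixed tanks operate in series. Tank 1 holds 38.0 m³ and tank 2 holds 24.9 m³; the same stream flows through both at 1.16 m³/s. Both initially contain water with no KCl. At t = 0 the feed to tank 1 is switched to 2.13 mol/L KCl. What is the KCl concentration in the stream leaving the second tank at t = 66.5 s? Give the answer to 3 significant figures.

1.50 mol/L

Time constants: τᵢ = Vᵢ/Q for each well-mixed tank.
τ₁ = 38.0/1.16 = 32.759 s; τ₂ = 24.9/1.16 = 21.466 s.
Solving the cascade with C₁(0)=C₂(0)=0 gives C₂(t) = C_in[1 − (τ₁ e^(−t/τ₁) − τ₂ e^(−t/τ₂))/(τ₁ − τ₂)].
At t = 66.5: e^(−t/τ₁) = 0.13134, e^(−t/τ₂) = 0.045140.
C₂ = 2.13·[1 − (32.759·0.13134 − 21.466·0.045140)/(11.293)] = 2.13·0.70483 = 1.5013 mol/L.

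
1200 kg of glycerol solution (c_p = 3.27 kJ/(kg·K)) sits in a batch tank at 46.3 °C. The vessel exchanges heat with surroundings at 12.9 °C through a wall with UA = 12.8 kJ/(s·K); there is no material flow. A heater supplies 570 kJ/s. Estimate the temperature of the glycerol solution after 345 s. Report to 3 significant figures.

Heat balance on the well-mixed liquid: M c_p dT/dt = −UA(T − T_amb) + Q̇.
dT/dt = (T_ss − T)/τ with T_ss = T_amb + Q̇/UA = 12.9 + 570/12.8 = 57.431 °C, τ = M c_p/UA = 1200·3.27/12.8 = 306.56 s.
Integrating: T(t) = T_ss + (T₀ − T_ss) e^(−t/τ).
T(345) = 57.431 + (-11.131)·0.32453 = 53.819 °C.

53.8 °C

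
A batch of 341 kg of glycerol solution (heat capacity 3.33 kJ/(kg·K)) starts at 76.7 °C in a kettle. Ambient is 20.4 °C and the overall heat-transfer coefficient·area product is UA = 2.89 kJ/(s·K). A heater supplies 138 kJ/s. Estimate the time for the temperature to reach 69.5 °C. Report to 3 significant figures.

Lumped-capacitance energy balance: M c_p dT/dt = UA(T_amb − T) + Q̇.
τ = M c_p/UA = 392.92 s; T_ss = T_amb + Q̇/UA = 20.4 + 138/2.89 = 68.151 °C.
T(t) = T_ss + (T₀ − T_ss)e^(−t/τ); set T = 69.5:
t = −τ ln[(T − T_ss)/(T₀ − T_ss)] = −392.92 · ln(0.15781) = 725.47 s.

725 s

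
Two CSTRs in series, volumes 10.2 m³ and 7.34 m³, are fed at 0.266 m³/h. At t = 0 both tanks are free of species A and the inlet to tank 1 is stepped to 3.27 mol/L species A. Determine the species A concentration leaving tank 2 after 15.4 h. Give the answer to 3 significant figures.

Species balance on tank i: dCᵢ/dt = (Cᵢ₋₁ − Cᵢ)/τᵢ with τᵢ = Vᵢ/Q.
τ₁ = 10.2/0.266 = 38.346 h; τ₂ = 7.34/0.266 = 27.594 h.
Tank 1: C₁ = C_in(1 − e^(−t/τ₁)). Tank 2 (τ₁ ≠ τ₂): C₂ = C_in[1 − (τ₁ e^(−t/τ₁) − τ₂ e^(−t/τ₂))/(τ₁ − τ₂)].
At t = 15.4: e^(−t/τ₁) = 0.66924, e^(−t/τ₂) = 0.57230.
C₂ = 3.27·[1 − (38.346·0.66924 − 27.594·0.57230)/(10.752)] = 3.27·0.081958 = 0.26800 mol/L.

0.268 mol/L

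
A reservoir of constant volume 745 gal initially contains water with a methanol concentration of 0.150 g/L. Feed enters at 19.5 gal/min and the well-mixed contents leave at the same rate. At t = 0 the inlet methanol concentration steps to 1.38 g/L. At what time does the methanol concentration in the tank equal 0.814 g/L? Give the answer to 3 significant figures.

29.7 min

Species balance: V dC/dt = Q(C_in − C) ⇒ τ = V/Q = 38.205 min.
C(t) = C_in + (C₀ − C_in) e^(−t/τ). Set C = 0.814 and solve for t:
e^(−t/τ) = (C − C_in)/(C₀ − C_in) = (0.814 − 1.38)/(0.150 − 1.38) = 0.46016
t = −τ ln(…) = 38.205 × 0.77618 = 29.654 min.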